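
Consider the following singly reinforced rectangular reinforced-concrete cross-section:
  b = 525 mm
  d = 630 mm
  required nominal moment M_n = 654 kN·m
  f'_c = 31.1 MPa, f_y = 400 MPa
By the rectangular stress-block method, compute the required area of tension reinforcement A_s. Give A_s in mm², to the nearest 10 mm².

With M_n = 0.85 f'_c a b (d − a/2), solve the quadratic for a:
a = d − √(d² − 2M_n/(0.85 f'_c b)) = 630 − √(630² − 2 × 654×10⁶/(0.85 × 31.1 × 525)) = 79.86 mm.
A_s = 0.85 f'_c a b / f_y = 0.85 × 31.1 × 79.86 × 525 / 400 = 2770.8 mm².

A_s ≈ 2770 mm²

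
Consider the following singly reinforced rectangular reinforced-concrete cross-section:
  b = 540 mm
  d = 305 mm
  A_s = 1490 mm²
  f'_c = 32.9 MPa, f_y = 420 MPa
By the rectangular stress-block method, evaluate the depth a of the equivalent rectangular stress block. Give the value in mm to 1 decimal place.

a ≈ 41.4 mm

T = A_s f_y = 1490 × 420 = 625800 N = 625.8 kN.
Setting C = 0.85 f'_c a b equal to T: a = 625800/(0.85 × 32.9 × 540) = 41.4 mm.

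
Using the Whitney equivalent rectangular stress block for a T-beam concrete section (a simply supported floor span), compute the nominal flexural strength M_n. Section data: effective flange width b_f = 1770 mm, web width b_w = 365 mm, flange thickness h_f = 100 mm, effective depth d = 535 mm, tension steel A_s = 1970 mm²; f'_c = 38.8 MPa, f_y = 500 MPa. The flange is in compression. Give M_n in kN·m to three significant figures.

M_n ≈ 519 kN·m

Tension: T = A_s f_y = 1970 × 500 = 985000 N.
Try a within the flange: a = T/(0.85 f'_c b_f) = 985000/(0.85 × 38.8 × 1770) = 16.87 mm.
Since a = 16.87 ≤ h_f = 100 mm, the stress block lies entirely in the flange; analyse as a rectangular beam of width b_f.
M_n = T(d − a/2) = 985000 × (535 − 8.435) = 518.67 × 10⁶ N·mm.
M_n = 518.67 kN·m.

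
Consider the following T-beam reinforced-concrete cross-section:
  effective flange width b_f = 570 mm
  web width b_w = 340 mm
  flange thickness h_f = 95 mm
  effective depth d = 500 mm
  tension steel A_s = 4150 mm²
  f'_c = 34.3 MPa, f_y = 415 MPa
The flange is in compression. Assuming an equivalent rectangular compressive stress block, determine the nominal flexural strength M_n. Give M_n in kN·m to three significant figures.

M_n ≈ 771 kN·m

Tension: T = A_s f_y = 4150 × 415 = 1722250 N.
Try a within the flange: a = T/(0.85 f'_c b_f) = 1722250/(0.85 × 34.3 × 570) = 103.64 mm.
a = 103.64 > h_f = 95 mm: the block extends into the web. Split into flange-overhang and web parts.
C_f = 0.85 f'_c (b_f − b_w) h_f = 0.85 × 34.3 × (570 − 340) × 95 = 637037 N.
Remaining web compression depth: a_w = (T − C_f)/(0.85 f'_c b_w) = (1722250 − 637037)/(0.85 × 34.3 × 340) = 109.48 mm.
M_n = C_f(d − h_f/2) + (T − C_f)(d − a_w/2) = 637037 × (500 − 47.5) + 1085213 × (500 − 54.74) = 288.26 + 483.20 = 771.46 × 10⁶ N·mm.
M_n = 771.46 kN·m.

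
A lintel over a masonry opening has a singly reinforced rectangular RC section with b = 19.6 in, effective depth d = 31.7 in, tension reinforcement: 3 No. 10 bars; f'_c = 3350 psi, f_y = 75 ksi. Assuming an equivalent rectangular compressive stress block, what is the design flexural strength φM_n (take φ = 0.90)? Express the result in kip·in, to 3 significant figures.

φM_n ≈ 7490 kip·in

A_s = 3 × 1.27 = 3.81 in².
T = A_s f_y = 3.81 × 75 = 285.75 kips.
a = T/(0.85 f'_c b) = 285.75/(0.85 × 3.35 × 19.6) = 5.120 in.
M_n = T(d − a/2) = 285.75 × (31.7 − 2.56) = 8326.8 kip·in.
φM_n = 0.90 × 8326.8 = 7494.1 kip·in.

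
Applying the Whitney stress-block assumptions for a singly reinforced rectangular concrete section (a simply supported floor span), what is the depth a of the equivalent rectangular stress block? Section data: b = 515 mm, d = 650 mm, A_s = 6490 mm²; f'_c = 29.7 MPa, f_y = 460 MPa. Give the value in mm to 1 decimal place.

a ≈ 229.6 mm

T = A_s f_y = 6490 × 460 = 2985400 N = 2985.4 kN.
Setting C = 0.85 f'_c a b equal to T: a = 2985400/(0.85 × 29.7 × 515) = 229.6 mm.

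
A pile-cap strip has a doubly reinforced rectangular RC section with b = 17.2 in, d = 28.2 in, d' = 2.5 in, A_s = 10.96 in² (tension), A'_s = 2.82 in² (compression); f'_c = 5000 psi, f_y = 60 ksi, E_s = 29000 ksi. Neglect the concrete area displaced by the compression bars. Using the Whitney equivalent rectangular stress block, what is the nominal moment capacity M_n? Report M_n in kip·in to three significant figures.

M_n ≈ 16500 kip·in

Assume both steels yield.
a = (A_s − A'_s) f_y/(0.85 f'_c b) = (10.96 − 2.82) × 60/(0.85 × 5 × 17.2) = 6.681 in.
c = a/β₁ = 6.681/0.8 = 8.351 in; ε'_s = 0.003(c − d')/c = 0.0021 ≥ ε_y = 0.0021, so the compression steel yields.
M_n = (A_s − A'_s) f_y (d − a/2) + A'_s f_y (d − d') = 488.4 × (28.2 − 3.3405) + 169.2 × (28.2 − 2.5) = 12141.4 + 4348.4 = 16489.8 kip·in.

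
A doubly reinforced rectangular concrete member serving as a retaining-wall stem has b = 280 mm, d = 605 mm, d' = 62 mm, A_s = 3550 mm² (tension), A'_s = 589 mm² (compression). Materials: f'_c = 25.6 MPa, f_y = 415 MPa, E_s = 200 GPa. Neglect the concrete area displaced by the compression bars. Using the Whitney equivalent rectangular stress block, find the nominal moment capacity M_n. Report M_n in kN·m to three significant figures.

M_n ≈ 752 kN·m

Assume both tension and compression steel yield.
Net tension couple steel: A_s − A'_s = 2961 mm².
a = (A_s − A'_s) f_y / (0.85 f'_c b) = 1228815/(0.85 × 25.6 × 280) = 201.68 mm.
c = a/β₁ = 201.68/0.85 = 237.27 mm; ε'_s = 0.003(c − d')/c = 0.0022 ≥ f_y/E_s = 0.0021, so compression steel does yield.
M_n = (A_s − A'_s) f_y (d − a/2) + A'_s f_y (d − d') = [1228815 × (605 − 100.84) + 244435 × (605 − 62)] × 10⁻⁶ = 619.52 + 132.73 = 752.25 kN·m.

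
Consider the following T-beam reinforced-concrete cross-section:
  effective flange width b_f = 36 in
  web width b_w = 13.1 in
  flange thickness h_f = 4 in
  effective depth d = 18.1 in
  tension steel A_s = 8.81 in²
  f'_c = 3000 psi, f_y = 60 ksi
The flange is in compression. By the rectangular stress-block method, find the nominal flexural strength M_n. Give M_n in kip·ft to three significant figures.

M_n ≈ 650 kip·ft

Tension: T = A_s f_y = 8.81 × 60 = 528.6 kips.
Try a within the flange: a = T/(0.85 f'_c b_f) = 528.6/(0.85 × 3 × 36) = 5.758 in.
a = 5.758 > h_f = 4 in: the block extends into the web. Split into flange-overhang and web parts.
C_f = 0.85 f'_c (b_f − b_w) h_f = 0.85 × 3 × (36 − 13.1) × 4 = 233.6 kips.
Remaining web compression depth: a_w = (T − C_f)/(0.85 f'_c b_w) = (528.6 − 233.6)/(0.85 × 3 × 13.1) = 8.831 in.
M_n = C_f(d − h_f/2) + (T − C_f)(d − a_w/2) = 233.6 × (18.1 − 2) + 295 × (18.1 − 4.4155) = 3761.0 + 4036.9 = 7797.9 kip·in.
M_n = 7797.9/12 = 649.83 kip·ft.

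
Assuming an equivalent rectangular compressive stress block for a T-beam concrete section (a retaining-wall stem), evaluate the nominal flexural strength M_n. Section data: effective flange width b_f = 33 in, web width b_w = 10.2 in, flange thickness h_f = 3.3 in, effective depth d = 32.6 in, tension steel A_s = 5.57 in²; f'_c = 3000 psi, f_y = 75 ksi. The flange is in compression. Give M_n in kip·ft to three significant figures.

M_n ≈ 1030 kip·ft

Tension: T = A_s f_y = 5.57 × 75 = 417.75 kips.
Try a within the flange: a = T/(0.85 f'_c b_f) = 417.75/(0.85 × 3 × 33) = 4.964 in.
a = 4.964 > h_f = 3.3 in: the block extends into the web. Split into flange-overhang and web parts.
C_f = 0.85 f'_c (b_f − b_w) h_f = 0.85 × 3 × (33 − 10.2) × 3.3 = 191.9 kips.
Remaining web compression depth: a_w = (T − C_f)/(0.85 f'_c b_w) = (417.75 − 191.9)/(0.85 × 3 × 10.2) = 8.683 in.
M_n = C_f(d − h_f/2) + (T − C_f)(d − a_w/2) = 191.9 × (32.6 − 1.65) + 225.85 × (32.6 − 4.3415) = 5939.3 + 6382.2 = 12321.5 kip·in.
M_n = 12321.5/12 = 1026.79 kip·ft.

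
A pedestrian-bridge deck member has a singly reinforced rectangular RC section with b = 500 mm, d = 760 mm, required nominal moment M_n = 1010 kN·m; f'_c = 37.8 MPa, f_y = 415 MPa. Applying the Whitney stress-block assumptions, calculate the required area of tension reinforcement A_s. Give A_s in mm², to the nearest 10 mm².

With M_n = 0.85 f'_c a b (d − a/2), solve the quadratic for a:
a = d − √(d² − 2M_n/(0.85 f'_c b)) = 760 − √(760² − 2 × 1010×10⁶/(0.85 × 37.8 × 500)) = 87.79 mm.
A_s = 0.85 f'_c a b / f_y = 0.85 × 37.8 × 87.79 × 500 / 415 = 3398.4 mm².

A_s ≈ 3400 mm²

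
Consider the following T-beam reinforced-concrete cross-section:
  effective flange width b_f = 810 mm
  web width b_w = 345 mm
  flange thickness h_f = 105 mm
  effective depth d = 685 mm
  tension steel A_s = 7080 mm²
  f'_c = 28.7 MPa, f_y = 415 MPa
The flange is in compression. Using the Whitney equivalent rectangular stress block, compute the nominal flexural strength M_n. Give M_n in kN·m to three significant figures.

M_n ≈ 1770 kN·m

Tension: T = A_s f_y = 7080 × 415 = 2938200 N.
Try a within the flange: a = T/(0.85 f'_c b_f) = 2938200/(0.85 × 28.7 × 810) = 148.69 mm.
a = 148.69 > h_f = 105 mm: the block extends into the web. Split into flange-overhang and web parts.
C_f = 0.85 f'_c (b_f − b_w) h_f = 0.85 × 28.7 × (810 − 345) × 105 = 1191086 N.
Remaining web compression depth: a_w = (T − C_f)/(0.85 f'_c b_w) = (2938200 − 1191086)/(0.85 × 28.7 × 345) = 207.59 mm.
M_n = C_f(d − h_f/2) + (T − C_f)(d − a_w/2) = 1191086 × (685 − 52.5) + 1747114 × (685 − 103.795) = 753.36 + 1015.43 = 1768.79 × 10⁶ N·mm.
M_n = 1768.79 kN·m.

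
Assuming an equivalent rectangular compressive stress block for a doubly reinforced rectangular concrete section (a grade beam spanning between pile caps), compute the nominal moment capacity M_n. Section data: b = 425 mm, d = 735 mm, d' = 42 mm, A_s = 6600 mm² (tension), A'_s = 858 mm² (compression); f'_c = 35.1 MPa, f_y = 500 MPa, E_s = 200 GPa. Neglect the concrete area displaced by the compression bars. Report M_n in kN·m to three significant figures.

Assume both tension and compression steel yield.
Net tension couple steel: A_s − A'_s = 5742 mm².
a = (A_s − A'_s) f_y / (0.85 f'_c b) = 2871000/(0.85 × 35.1 × 425) = 226.42 mm.
c = a/β₁ = 226.42/0.799 = 283.38 mm; ε'_s = 0.003(c − d')/c = 0.0026 ≥ f_y/E_s = 0.0025, so compression steel does yield.
M_n = (A_s − A'_s) f_y (d − a/2) + A'_s f_y (d − d') = [2871000 × (735 − 113.21) + 429000 × (735 − 42)] × 10⁻⁶ = 1785.16 + 297.30 = 2082.46 kN·m.

M_n ≈ 2080 kN·m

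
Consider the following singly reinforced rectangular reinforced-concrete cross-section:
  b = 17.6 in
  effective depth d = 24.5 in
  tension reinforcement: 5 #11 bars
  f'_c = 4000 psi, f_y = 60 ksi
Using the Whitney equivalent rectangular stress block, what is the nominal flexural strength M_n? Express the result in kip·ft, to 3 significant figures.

A_s = 5 × 1.56 = 7.8 in².
T = A_s f_y = 7.8 × 60 = 468 kips.
a = T/(0.85 f'_c b) = 468/(0.85 × 4 × 17.6) = 7.821 in.
M_n = T(d − a/2) = 468 × (24.5 − 3.9105) = 9635.9 kip·in = 9635.9/12 = 802.99 kip·ft.

M_n ≈ 803 kip·ft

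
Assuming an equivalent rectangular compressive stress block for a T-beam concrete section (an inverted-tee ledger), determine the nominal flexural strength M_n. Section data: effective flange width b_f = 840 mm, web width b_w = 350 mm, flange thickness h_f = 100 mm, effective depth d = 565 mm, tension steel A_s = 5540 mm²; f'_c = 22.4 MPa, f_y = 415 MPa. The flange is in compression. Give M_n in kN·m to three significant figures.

Tension: T = A_s f_y = 5540 × 415 = 2299100 N.
Try a within the flange: a = T/(0.85 f'_c b_f) = 2299100/(0.85 × 22.4 × 840) = 143.75 mm.
a = 143.75 > h_f = 100 mm: the block extends into the web. Split into flange-overhang and web parts.
C_f = 0.85 f'_c (b_f − b_w) h_f = 0.85 × 22.4 × (840 − 350) × 100 = 932960 N.
Remaining web compression depth: a_w = (T − C_f)/(0.85 f'_c b_w) = (2299100 − 932960)/(0.85 × 22.4 × 350) = 205.00 mm.
M_n = C_f(d − h_f/2) + (T − C_f)(d − a_w/2) = 932960 × (565 − 50) + 1366140 × (565 − 102.5) = 480.47 + 631.84 = 1112.31 × 10⁶ N·mm.
M_n = 1112.31 kN·m.

M_n ≈ 1110 kN·m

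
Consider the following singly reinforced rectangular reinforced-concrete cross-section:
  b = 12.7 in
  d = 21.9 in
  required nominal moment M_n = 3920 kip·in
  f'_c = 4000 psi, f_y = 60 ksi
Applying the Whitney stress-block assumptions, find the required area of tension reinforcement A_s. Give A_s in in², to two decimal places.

A_s ≈ 3.34 in²

From M_n = 0.85 f'_c a b (d − a/2):
a = d − √(d² − 2M_n/(0.85 f'_c b)) = 21.9 − √(21.9² − 2 × 3920/(0.85 × 4 × 12.7)) = 4.636 in.
A_s = 0.85 f'_c a b / f_y = 0.85 × 4 × 4.636 × 12.7 / 60 = 3.336 in².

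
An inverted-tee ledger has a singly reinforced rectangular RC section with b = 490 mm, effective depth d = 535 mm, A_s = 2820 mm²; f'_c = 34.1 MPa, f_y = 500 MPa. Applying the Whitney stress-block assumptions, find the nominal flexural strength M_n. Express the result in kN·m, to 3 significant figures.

M_n ≈ 684 kN·m

T = A_s f_y = 2820 × 500 = 1410000 N = 1410 kN.
From C = T: a = T/(0.85 f'_c b) = 1410000/(0.85 × 34.1 × 490) = 99.28 mm.
M_n = T(d − a/2) = 1410 kN × (535 − 49.64) mm = 684.36 kN·m.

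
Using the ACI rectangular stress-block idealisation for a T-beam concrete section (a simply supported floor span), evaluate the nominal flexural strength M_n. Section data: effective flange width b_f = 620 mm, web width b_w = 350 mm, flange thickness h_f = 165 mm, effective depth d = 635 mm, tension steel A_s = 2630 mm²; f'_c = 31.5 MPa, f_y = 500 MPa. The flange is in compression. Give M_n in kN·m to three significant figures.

Tension: T = A_s f_y = 2630 × 500 = 1315000 N.
Try a within the flange: a = T/(0.85 f'_c b_f) = 1315000/(0.85 × 31.5 × 620) = 79.21 mm.
Since a = 79.21 ≤ h_f = 165 mm, the stress block lies entirely in the flange; analyse as a rectangular beam of width b_f.
M_n = T(d − a/2) = 1315000 × (635 − 39.605) = 782.94 × 10⁶ N·mm.
M_n = 782.94 kN·m.

M_n ≈ 783 kN·m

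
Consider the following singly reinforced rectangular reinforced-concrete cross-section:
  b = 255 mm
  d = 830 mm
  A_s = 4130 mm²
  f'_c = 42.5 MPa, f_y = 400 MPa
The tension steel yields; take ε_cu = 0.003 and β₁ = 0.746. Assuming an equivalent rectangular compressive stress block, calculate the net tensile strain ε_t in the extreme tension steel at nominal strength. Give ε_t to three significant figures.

a = A_s f_y/(0.85 f'_c b) = 179.33 mm.
β₁ = 0.746, so c = a/β₁ = 179.33/0.746 = 240.39 mm.
From the linear strain diagram with ε_cu = 0.003: ε_t = 0.003 (d − c)/c = 0.003 × (830 − 240.39)/240.39 = 0.00736.
Since ε_t ≥ 0.005, the section is tension-controlled.

ε_t ≈ 0.00736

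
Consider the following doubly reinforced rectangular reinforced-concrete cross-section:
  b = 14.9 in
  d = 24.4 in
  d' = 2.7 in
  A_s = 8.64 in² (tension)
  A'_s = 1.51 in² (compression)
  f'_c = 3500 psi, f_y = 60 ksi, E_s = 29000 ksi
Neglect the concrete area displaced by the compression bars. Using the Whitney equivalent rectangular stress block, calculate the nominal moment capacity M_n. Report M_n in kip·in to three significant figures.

Assume both steels yield.
a = (A_s − A'_s) f_y/(0.85 f'_c b) = (8.64 − 1.51) × 60/(0.85 × 3.5 × 14.9) = 9.651 in.
c = a/β₁ = 9.651/0.85 = 11.354 in; ε'_s = 0.003(c − d')/c = 0.0023 ≥ ε_y = 0.0021, so the compression steel yields.
M_n = (A_s − A'_s) f_y (d − a/2) + A'_s f_y (d − d') = 427.8 × (24.4 − 4.8255) + 90.6 × (24.4 − 2.7) = 8374.0 + 1966.0 = 10340.0 kip·in.

M_n ≈ 10300 kip·in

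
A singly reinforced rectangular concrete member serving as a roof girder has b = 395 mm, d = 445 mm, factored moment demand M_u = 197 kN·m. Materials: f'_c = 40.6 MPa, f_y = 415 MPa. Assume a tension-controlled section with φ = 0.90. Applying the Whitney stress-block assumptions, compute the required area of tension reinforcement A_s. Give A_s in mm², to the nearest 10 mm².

M_n = M_u/φ = 197/0.90 = 218.889 kN·m.
With M_n = 0.85 f'_c a b (d − a/2), solve the quadratic for a:
a = d − √(d² − 2M_n/(0.85 f'_c b)) = 445 − √(445² − 2 × 218.889×10⁶/(0.85 × 40.6 × 395)) = 37.68 mm.
A_s = 0.85 f'_c a b / f_y = 0.85 × 40.6 × 37.68 × 395 / 415 = 1237.7 mm².

A_s ≈ 1240 mm²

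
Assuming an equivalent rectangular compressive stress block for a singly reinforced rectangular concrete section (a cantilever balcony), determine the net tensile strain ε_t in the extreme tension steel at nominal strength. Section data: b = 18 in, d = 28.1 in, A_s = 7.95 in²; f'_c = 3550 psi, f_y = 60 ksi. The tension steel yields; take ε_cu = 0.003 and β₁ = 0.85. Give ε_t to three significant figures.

ε_t ≈ 0.00516

a = A_s f_y/(0.85 f'_c b) = 8.782 in.
β₁ = 0.85, so c = a/β₁ = 8.782/0.85 = 10.332 in.
From the linear strain diagram with ε_cu = 0.003: ε_t = 0.003 (d − c)/c = 0.003 × (28.1 − 10.332)/10.332 = 0.00516.
Since ε_t ≥ 0.005, the section is tension-controlled.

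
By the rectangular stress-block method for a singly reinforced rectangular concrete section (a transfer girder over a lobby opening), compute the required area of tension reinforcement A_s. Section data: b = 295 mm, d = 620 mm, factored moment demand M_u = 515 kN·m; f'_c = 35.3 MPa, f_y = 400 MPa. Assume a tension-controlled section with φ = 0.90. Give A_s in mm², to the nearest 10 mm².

M_n = M_u/φ = 515/0.90 = 572.222 kN·m.
With M_n = 0.85 f'_c a b (d − a/2), solve the quadratic for a:
a = d − √(d² − 2M_n/(0.85 f'_c b)) = 620 − √(620² − 2 × 572.222×10⁶/(0.85 × 35.3 × 295)) = 114.92 mm.
A_s = 0.85 f'_c a b / f_y = 0.85 × 35.3 × 114.92 × 295 / 400 = 2543.0 mm².

A_s ≈ 2540 mm²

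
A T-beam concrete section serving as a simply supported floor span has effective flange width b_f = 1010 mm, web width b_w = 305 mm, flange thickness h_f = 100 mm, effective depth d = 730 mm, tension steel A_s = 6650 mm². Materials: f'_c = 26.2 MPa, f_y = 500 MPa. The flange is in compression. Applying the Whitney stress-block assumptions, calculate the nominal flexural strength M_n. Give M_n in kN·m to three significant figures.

Tension: T = A_s f_y = 6650 × 500 = 3325000 N.
Try a within the flange: a = T/(0.85 f'_c b_f) = 3325000/(0.85 × 26.2 × 1010) = 147.83 mm.
a = 147.83 > h_f = 100 mm: the block extends into the web. Split into flange-overhang and web parts.
C_f = 0.85 f'_c (b_f − b_w) h_f = 0.85 × 26.2 × (1010 − 305) × 100 = 1570035 N.
Remaining web compression depth: a_w = (T − C_f)/(0.85 f'_c b_w) = (3325000 − 1570035)/(0.85 × 26.2 × 305) = 258.37 mm.
M_n = C_f(d − h_f/2) + (T − C_f)(d − a_w/2) = 1570035 × (730 − 50) + 1754965 × (730 − 129.185) = 1067.62 + 1054.41 = 2122.03 × 10⁶ N·mm.
M_n = 2122.03 kN·m.

M_n ≈ 2120 kN·m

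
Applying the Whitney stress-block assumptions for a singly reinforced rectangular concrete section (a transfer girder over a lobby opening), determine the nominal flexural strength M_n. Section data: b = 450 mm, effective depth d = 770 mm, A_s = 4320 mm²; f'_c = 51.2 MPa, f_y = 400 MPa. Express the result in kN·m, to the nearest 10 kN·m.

M_n ≈ 1250 kN·m

T = A_s f_y = 4320 × 400 = 1728000 N = 1728 kN.
From C = T: a = T/(0.85 f'_c b) = 1728000/(0.85 × 51.2 × 450) = 88.24 mm.
M_n = T(d − a/2) = 1728 kN × (770 − 44.12) mm = 1254.32 kN·m.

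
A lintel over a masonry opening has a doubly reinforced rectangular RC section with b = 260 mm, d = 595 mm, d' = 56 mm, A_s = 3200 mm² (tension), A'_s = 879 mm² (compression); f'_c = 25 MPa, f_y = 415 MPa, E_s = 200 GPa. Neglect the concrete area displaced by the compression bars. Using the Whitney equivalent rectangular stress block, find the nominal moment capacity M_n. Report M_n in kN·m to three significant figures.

Assume both tension and compression steel yield.
Net tension couple steel: A_s − A'_s = 2321 mm².
a = (A_s − A'_s) f_y / (0.85 f'_c b) = 963215/(0.85 × 25 × 260) = 174.34 mm.
c = a/β₁ = 174.34/0.85 = 205.11 mm; ε'_s = 0.003(c − d')/c = 0.0022 ≥ f_y/E_s = 0.0021, so compression steel does yield.
M_n = (A_s − A'_s) f_y (d − a/2) + A'_s f_y (d − d') = [963215 × (595 − 87.17) + 364785 × (595 − 56)] × 10⁻⁶ = 489.15 + 196.62 = 685.77 kN·m.

M_n ≈ 686 kN·m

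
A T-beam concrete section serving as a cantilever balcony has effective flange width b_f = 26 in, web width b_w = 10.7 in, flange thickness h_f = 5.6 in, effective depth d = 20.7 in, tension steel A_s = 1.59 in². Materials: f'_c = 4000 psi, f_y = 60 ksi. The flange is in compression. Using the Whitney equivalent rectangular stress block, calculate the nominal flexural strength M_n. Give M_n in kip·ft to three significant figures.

M_n ≈ 160 kip·ft

Tension: T = A_s f_y = 1.59 × 60 = 95.4 kips.
Try a within the flange: a = T/(0.85 f'_c b_f) = 95.4/(0.85 × 4 × 26) = 1.079 in.
Since a = 1.079 ≤ h_f = 5.6 in, the stress block lies entirely in the flange; analyse as a rectangular beam of width b_f.
M_n = T(d − a/2) = 95.4 × (20.7 − 0.5395) = 1923.3 kip·in.
M_n = 1923.3/12 = 160.28 kip·ft.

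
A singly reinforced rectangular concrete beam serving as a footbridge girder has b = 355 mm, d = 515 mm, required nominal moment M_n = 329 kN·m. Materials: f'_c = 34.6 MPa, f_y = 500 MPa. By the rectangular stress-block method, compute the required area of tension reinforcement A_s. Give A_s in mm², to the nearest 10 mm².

With M_n = 0.85 f'_c a b (d − a/2), solve the quadratic for a:
a = d − √(d² − 2M_n/(0.85 f'_c b)) = 515 − √(515² − 2 × 329×10⁶/(0.85 × 34.6 × 355)) = 65.33 mm.
A_s = 0.85 f'_c a b / f_y = 0.85 × 34.6 × 65.33 × 355 / 500 = 1364.2 mm².

A_s ≈ 1360 mm²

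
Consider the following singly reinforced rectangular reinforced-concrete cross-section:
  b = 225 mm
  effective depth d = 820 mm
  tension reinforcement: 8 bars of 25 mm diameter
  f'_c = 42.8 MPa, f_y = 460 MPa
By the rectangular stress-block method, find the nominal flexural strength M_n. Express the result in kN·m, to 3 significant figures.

M_n ≈ 1280 kN·m

A_s = 8 × 491 = 3928 mm².
T = A_s f_y = 3928 × 460 = 1806880 N = 1806.88 kN.
From C = T: a = T/(0.85 f'_c b) = 1806880/(0.85 × 42.8 × 225) = 220.74 mm.
M_n = T(d − a/2) = 1806.88 kN × (820 − 110.37) mm = 1282.22 kN·m.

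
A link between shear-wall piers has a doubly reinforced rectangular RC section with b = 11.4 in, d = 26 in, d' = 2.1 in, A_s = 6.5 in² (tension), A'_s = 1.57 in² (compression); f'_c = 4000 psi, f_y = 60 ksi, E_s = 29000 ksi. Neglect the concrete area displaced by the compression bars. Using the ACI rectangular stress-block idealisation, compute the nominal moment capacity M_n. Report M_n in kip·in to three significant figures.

M_n ≈ 8810 kip·in

Assume both steels yield.
a = (A_s − A'_s) f_y/(0.85 f'_c b) = (6.5 − 1.57) × 60/(0.85 × 4 × 11.4) = 7.632 in.
c = a/β₁ = 7.632/0.85 = 8.979 in; ε'_s = 0.003(c − d')/c = 0.0023 ≥ ε_y = 0.0021, so the compression steel yields.
M_n = (A_s − A'_s) f_y (d − a/2) + A'_s f_y (d − d') = 295.8 × (26 − 3.816) + 94.2 × (26 − 2.1) = 6562.0 + 2251.4 = 8813.4 kip·in.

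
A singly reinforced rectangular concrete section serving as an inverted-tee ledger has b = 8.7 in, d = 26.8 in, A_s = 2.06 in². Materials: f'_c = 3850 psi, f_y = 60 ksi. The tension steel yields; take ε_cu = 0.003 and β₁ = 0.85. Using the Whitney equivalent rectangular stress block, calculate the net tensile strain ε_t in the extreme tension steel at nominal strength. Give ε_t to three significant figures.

a = A_s f_y/(0.85 f'_c b) = 4.341 in.
β₁ = 0.85, so c = a/β₁ = 4.341/0.85 = 5.107 in.
From the linear strain diagram with ε_cu = 0.003: ε_t = 0.003 (d − c)/c = 0.003 × (26.8 − 5.107)/5.107 = 0.0127.
Since ε_t ≥ 0.005, the section is tension-controlled.

ε_t ≈ 0.0127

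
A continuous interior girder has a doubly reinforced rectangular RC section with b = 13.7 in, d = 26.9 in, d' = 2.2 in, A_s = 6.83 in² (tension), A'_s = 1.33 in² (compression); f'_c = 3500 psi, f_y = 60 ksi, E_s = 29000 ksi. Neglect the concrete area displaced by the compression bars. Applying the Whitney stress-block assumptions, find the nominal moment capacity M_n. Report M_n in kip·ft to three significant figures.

Assume both steels yield.
a = (A_s − A'_s) f_y/(0.85 f'_c b) = (6.83 − 1.33) × 60/(0.85 × 3.5 × 13.7) = 8.097 in.
c = a/β₁ = 8.097/0.85 = 9.526 in; ε'_s = 0.003(c − d')/c = 0.0023 ≥ ε_y = 0.0021, so the compression steel yields.
M_n = (A_s − A'_s) f_y (d − a/2) + A'_s f_y (d − d') = 330 × (26.9 − 4.0485) + 79.8 × (26.9 − 2.2) = 7541.0 + 1971.1 = 9512.1 kip·in = 9512.1/12 = 792.68 kip·ft.

M_n ≈ 793 kip·ft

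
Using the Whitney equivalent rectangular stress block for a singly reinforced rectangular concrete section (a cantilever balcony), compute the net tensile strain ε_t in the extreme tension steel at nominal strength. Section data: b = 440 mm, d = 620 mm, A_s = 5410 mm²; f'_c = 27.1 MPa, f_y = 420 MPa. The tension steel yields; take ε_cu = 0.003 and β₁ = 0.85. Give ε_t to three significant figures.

ε_t ≈ 0.00405

a = A_s f_y/(0.85 f'_c b) = 224.18 mm.
β₁ = 0.85, so c = a/β₁ = 224.18/0.85 = 263.74 mm.
From the linear strain diagram with ε_cu = 0.003: ε_t = 0.003 (d − c)/c = 0.003 × (620 − 263.74)/263.74 = 0.00405.
ε_t is between 0.004 and 0.005 — transition zone.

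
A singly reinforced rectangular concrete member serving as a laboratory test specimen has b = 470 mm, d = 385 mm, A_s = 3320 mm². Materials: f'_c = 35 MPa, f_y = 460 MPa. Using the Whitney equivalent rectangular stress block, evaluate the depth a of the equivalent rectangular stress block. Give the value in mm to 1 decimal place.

a ≈ 109.2 mm

T = A_s f_y = 3320 × 460 = 1527200 N = 1527.2 kN.
Setting C = 0.85 f'_c a b equal to T: a = 1527200/(0.85 × 35 × 470) = 109.2 mm.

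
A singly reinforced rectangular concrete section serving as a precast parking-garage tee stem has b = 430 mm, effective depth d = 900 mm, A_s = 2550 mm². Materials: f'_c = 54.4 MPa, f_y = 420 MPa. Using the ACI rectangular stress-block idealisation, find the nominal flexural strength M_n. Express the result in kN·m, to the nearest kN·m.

T = A_s f_y = 2550 × 420 = 1071000 N = 1071 kN.
From C = T: a = T/(0.85 f'_c b) = 1071000/(0.85 × 54.4 × 430) = 53.86 mm.
M_n = T(d − a/2) = 1071 kN × (900 − 26.93) mm = 935.06 kN·m.

M_n ≈ 935 kN·m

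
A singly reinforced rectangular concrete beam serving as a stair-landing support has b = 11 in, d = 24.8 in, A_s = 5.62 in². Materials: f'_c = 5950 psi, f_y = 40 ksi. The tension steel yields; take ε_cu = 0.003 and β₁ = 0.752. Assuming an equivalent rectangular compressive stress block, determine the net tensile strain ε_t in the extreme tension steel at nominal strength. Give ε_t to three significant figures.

a = A_s f_y/(0.85 f'_c b) = 4.041 in.
β₁ = 0.752, so c = a/β₁ = 4.041/0.752 = 5.374 in.
From the linear strain diagram with ε_cu = 0.003: ε_t = 0.003 (d − c)/c = 0.003 × (24.8 − 5.374)/5.374 = 0.0108.
Since ε_t ≥ 0.005, the section is tension-controlled.

ε_t ≈ 0.0108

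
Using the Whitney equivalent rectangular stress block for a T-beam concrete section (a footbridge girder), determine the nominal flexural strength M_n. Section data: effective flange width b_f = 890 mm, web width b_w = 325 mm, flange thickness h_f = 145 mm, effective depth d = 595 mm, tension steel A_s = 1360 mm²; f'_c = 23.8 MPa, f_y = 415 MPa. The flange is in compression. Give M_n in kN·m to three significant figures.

M_n ≈ 327 kN·m

Tension: T = A_s f_y = 1360 × 415 = 564400 N.
Try a within the flange: a = T/(0.85 f'_c b_f) = 564400/(0.85 × 23.8 × 890) = 31.35 mm.
Since a = 31.35 ≤ h_f = 145 mm, the stress block lies entirely in the flange; analyse as a rectangular beam of width b_f.
M_n = T(d − a/2) = 564400 × (595 − 15.675) = 326.97 × 10⁶ N·mm.
M_n = 326.97 kN·m.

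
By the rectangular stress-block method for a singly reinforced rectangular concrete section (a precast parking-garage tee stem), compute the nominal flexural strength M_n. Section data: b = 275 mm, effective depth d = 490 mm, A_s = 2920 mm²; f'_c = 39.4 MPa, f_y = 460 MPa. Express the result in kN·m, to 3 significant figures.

T = A_s f_y = 2920 × 460 = 1343200 N = 1343.2 kN.
From C = T: a = T/(0.85 f'_c b) = 1343200/(0.85 × 39.4 × 275) = 145.85 mm.
M_n = T(d − a/2) = 1343.2 kN × (490 − 72.925) mm = 560.22 kN·m.

M_n ≈ 560 kN·m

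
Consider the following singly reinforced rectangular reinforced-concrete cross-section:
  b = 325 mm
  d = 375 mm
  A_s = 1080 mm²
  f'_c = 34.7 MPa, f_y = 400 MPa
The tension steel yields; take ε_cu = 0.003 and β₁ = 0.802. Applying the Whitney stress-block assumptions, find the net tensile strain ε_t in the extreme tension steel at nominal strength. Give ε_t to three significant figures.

ε_t ≈ 0.0170

a = A_s f_y/(0.85 f'_c b) = 45.07 mm.
β₁ = 0.802, so c = a/β₁ = 45.07/0.802 = 56.20 mm.
From the linear strain diagram with ε_cu = 0.003: ε_t = 0.003 (d − c)/c = 0.003 × (375 − 56.20)/56.20 = 0.0170.
Since ε_t ≥ 0.005, the section is tension-controlled.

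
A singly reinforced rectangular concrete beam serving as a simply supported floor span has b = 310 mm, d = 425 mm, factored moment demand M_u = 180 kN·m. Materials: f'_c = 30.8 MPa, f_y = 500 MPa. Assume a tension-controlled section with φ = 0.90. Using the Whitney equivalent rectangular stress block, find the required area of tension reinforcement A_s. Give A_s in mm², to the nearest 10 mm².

M_n = M_u/φ = 180/0.90 = 200 kN·m.
With M_n = 0.85 f'_c a b (d − a/2), solve the quadratic for a:
a = d − √(d² − 2M_n/(0.85 f'_c b)) = 425 − √(425² − 2 × 200×10⁶/(0.85 × 30.8 × 310)) = 62.59 mm.
A_s = 0.85 f'_c a b / f_y = 0.85 × 30.8 × 62.59 × 310 / 500 = 1015.9 mm².

A_s ≈ 1020 mm²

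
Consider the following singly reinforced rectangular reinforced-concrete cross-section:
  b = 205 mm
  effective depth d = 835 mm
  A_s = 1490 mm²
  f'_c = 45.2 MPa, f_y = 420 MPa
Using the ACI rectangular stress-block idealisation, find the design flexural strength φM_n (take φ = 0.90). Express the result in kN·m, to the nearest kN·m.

T = A_s f_y = 1490 × 420 = 625800 N = 625.8 kN.
From C = T: a = T/(0.85 f'_c b) = 625800/(0.85 × 45.2 × 205) = 79.46 mm.
M_n = T(d − a/2) = 625.8 kN × (835 − 39.73) mm = 497.68 kN·m.
φM_n = 0.90 × 497.68 = 447.91 kN·m.

φM_n ≈ 448 kN·m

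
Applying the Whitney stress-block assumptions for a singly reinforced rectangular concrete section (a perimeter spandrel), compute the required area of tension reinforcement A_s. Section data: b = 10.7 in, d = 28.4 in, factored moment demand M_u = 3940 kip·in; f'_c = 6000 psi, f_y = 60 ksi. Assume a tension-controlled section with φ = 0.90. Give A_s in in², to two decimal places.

A_s ≈ 2.71 in²

M_n = M_u/φ = 3940/0.90 = 4377.78 kip·in.
From M_n = 0.85 f'_c a b (d − a/2):
a = d − √(d² − 2M_n/(0.85 f'_c b)) = 28.4 − √(28.4² − 2 × 4377.78/(0.85 × 6 × 10.7)) = 2.981 in.
A_s = 0.85 f'_c a b / f_y = 0.85 × 6 × 2.981 × 10.7 / 60 = 2.711 in².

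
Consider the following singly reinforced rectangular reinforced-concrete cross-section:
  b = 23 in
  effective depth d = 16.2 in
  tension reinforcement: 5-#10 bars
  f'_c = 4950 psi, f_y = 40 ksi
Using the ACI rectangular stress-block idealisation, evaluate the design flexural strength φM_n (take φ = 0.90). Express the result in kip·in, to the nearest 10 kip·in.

φM_n ≈ 3400 kip·in

A_s = 5 × 1.27 = 6.35 in².
T = A_s f_y = 6.35 × 40 = 254 kips.
a = T/(0.85 f'_c b) = 254/(0.85 × 4.95 × 23) = 2.625 in.
M_n = T(d − a/2) = 254 × (16.2 − 1.3125) = 3781.4 kip·in.
φM_n = 0.90 × 3781.4 = 3403.3 kip·in.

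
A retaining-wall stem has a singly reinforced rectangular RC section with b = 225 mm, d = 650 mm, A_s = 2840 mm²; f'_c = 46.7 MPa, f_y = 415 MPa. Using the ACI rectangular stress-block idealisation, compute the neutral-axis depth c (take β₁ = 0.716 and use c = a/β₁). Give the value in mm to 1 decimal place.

T = A_s f_y = 2840 × 415 = 1178600 N = 1178.6 kN.
Setting C = 0.85 f'_c a b equal to T: a = 1178600/(0.85 × 46.7 × 225) = 131.962 mm.
With β₁ = 0.716, c = a/β₁ = 131.962/0.716 = 184.3 mm.

c ≈ 184.3 mm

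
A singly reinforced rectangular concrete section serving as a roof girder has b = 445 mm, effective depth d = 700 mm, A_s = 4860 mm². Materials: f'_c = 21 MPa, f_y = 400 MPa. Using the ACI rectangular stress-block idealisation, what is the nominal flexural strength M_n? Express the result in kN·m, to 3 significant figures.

M_n ≈ 1120 kN·m

T = A_s f_y = 4860 × 400 = 1944000 N = 1944 kN.
From C = T: a = T/(0.85 f'_c b) = 1944000/(0.85 × 21 × 445) = 244.74 mm.
M_n = T(d − a/2) = 1944 kN × (700 − 122.37) mm = 1122.91 kN·m.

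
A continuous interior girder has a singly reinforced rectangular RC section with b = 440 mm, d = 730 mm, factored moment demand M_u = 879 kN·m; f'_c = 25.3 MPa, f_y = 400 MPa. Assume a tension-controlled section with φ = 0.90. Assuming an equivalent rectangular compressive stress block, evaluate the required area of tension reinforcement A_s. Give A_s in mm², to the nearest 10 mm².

A_s ≈ 3750 mm²

M_n = M_u/φ = 879/0.90 = 976.667 kN·m.
With M_n = 0.85 f'_c a b (d − a/2), solve the quadratic for a:
a = d − √(d² − 2M_n/(0.85 f'_c b)) = 730 − √(730² − 2 × 976.667×10⁶/(0.85 × 25.3 × 440)) = 158.63 mm.
A_s = 0.85 f'_c a b / f_y = 0.85 × 25.3 × 158.63 × 440 / 400 = 3752.5 mm².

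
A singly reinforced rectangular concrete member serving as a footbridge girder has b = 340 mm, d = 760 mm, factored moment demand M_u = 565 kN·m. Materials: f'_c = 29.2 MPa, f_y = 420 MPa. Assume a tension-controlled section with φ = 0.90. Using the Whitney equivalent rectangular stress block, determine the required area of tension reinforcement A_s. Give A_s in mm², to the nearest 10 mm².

M_n = M_u/φ = 565/0.90 = 627.778 kN·m.
With M_n = 0.85 f'_c a b (d − a/2), solve the quadratic for a:
a = d − √(d² − 2M_n/(0.85 f'_c b)) = 760 − √(760² − 2 × 627.778×10⁶/(0.85 × 29.2 × 340)) = 105.16 mm.
A_s = 0.85 f'_c a b / f_y = 0.85 × 29.2 × 105.16 × 340 / 420 = 2112.9 mm².

A_s ≈ 2110 mm²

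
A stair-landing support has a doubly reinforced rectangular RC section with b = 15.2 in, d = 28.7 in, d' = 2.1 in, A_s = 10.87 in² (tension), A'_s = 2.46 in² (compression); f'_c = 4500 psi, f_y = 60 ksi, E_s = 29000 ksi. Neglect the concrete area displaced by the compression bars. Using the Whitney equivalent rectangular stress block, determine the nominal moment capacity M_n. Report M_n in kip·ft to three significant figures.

M_n ≈ 1350 kip·ft

Assume both steels yield.
a = (A_s − A'_s) f_y/(0.85 f'_c b) = (10.87 − 2.46) × 60/(0.85 × 4.5 × 15.2) = 8.679 in.
c = a/β₁ = 8.679/0.825 = 10.520 in; ε'_s = 0.003(c − d')/c = 0.0024 ≥ ε_y = 0.0021, so the compression steel yields.
M_n = (A_s − A'_s) f_y (d − a/2) + A'_s f_y (d − d') = 504.6 × (28.7 − 4.3395) + 147.6 × (28.7 − 2.1) = 12292.3 + 3926.2 = 16218.5 kip·in = 16218.5/12 = 1351.54 kip·ft.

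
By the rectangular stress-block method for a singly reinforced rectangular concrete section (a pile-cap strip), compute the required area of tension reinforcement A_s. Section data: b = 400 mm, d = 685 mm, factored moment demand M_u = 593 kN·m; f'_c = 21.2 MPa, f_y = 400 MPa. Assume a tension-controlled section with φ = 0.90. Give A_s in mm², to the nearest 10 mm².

A_s ≈ 2700 mm²

M_n = M_u/φ = 593/0.90 = 658.889 kN·m.
With M_n = 0.85 f'_c a b (d − a/2), solve the quadratic for a:
a = d − √(d² − 2M_n/(0.85 f'_c b)) = 685 − √(685² − 2 × 658.889×10⁶/(0.85 × 21.2 × 400)) = 149.83 mm.
A_s = 0.85 f'_c a b / f_y = 0.85 × 21.2 × 149.83 × 400 / 400 = 2699.9 mm².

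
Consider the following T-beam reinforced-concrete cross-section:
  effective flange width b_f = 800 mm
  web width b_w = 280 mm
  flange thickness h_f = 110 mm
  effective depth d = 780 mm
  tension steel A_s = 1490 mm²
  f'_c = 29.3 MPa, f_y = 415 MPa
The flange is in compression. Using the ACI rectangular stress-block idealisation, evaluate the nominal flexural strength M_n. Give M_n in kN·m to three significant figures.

M_n ≈ 473 kN·m

Tension: T = A_s f_y = 1490 × 415 = 618350 N.
Try a within the flange: a = T/(0.85 f'_c b_f) = 618350/(0.85 × 29.3 × 800) = 31.04 mm.
Since a = 31.04 ≤ h_f = 110 mm, the stress block lies entirely in the flange; analyse as a rectangular beam of width b_f.
M_n = T(d − a/2) = 618350 × (780 − 15.52) = 472.72 × 10⁶ N·mm.
M_n = 472.72 kN·m.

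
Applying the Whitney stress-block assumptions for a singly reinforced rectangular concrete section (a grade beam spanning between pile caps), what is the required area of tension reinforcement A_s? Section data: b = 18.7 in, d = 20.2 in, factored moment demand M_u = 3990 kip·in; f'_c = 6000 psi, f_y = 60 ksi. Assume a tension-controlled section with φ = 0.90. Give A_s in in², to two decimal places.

M_n = M_u/φ = 3990/0.90 = 4433.33 kip·in.
From M_n = 0.85 f'_c a b (d − a/2):
a = d − √(d² − 2M_n/(0.85 f'_c b)) = 20.2 − √(20.2² − 2 × 4433.33/(0.85 × 6 × 18.7)) = 2.450 in.
A_s = 0.85 f'_c a b / f_y = 0.85 × 6 × 2.450 × 18.7 / 60 = 3.894 in².

A_s ≈ 3.89 in²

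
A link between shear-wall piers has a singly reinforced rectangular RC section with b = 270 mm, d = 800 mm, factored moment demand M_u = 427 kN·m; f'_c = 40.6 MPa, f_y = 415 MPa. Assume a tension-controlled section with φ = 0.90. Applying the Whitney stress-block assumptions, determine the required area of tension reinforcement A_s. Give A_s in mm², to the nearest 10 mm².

M_n = M_u/φ = 427/0.90 = 474.444 kN·m.
With M_n = 0.85 f'_c a b (d − a/2), solve the quadratic for a:
a = d − √(d² − 2M_n/(0.85 f'_c b)) = 800 − √(800² − 2 × 474.444×10⁶/(0.85 × 40.6 × 270)) = 66.40 mm.
A_s = 0.85 f'_c a b / f_y = 0.85 × 40.6 × 66.40 × 270 / 415 = 1490.8 mm².

A_s ≈ 1490 mm²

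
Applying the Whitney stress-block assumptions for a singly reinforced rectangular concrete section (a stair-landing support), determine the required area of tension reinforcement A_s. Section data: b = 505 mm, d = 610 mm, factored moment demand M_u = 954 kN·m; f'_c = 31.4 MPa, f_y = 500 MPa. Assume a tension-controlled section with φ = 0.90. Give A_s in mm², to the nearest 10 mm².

M_n = M_u/φ = 954/0.90 = 1060 kN·m.
With M_n = 0.85 f'_c a b (d − a/2), solve the quadratic for a:
a = d − √(d² − 2M_n/(0.85 f'_c b)) = 610 − √(610² − 2 × 1060×10⁶/(0.85 × 31.4 × 505)) = 146.52 mm.
A_s = 0.85 f'_c a b / f_y = 0.85 × 31.4 × 146.52 × 505 / 500 = 3949.7 mm².

A_s ≈ 3950 mm²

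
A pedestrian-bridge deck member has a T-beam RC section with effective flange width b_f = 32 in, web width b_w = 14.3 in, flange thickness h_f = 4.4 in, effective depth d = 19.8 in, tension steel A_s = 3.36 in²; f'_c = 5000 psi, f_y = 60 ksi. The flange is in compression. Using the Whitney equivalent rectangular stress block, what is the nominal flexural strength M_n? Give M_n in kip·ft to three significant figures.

M_n ≈ 320 kip·ft

Tension: T = A_s f_y = 3.36 × 60 = 201.6 kips.
Try a within the flange: a = T/(0.85 f'_c b_f) = 201.6/(0.85 × 5 × 32) = 1.482 in.
Since a = 1.482 ≤ h_f = 4.4 in, the stress block lies entirely in the flange; analyse as a rectangular beam of width b_f.
M_n = T(d − a/2) = 201.6 × (19.8 − 0.741) = 3842.3 kip·in.
M_n = 3842.3/12 = 320.19 kip·ft.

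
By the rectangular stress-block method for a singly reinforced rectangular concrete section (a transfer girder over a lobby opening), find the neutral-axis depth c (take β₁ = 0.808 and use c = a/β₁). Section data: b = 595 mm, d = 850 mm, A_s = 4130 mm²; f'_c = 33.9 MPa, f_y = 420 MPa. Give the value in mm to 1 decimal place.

T = A_s f_y = 4130 × 420 = 1734600 N = 1734.6 kN.
Setting C = 0.85 f'_c a b equal to T: a = 1734600/(0.85 × 33.9 × 595) = 101.173 mm.
With β₁ = 0.808, c = a/β₁ = 101.173/0.808 = 125.2 mm.

c ≈ 125.2 mm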